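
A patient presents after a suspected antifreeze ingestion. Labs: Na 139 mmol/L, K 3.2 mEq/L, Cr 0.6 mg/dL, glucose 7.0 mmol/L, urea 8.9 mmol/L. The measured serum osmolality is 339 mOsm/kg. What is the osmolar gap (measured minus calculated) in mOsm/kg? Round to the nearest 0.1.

Calculated osmolality = 2·Na + glucose + urea
= 2·139 + 7 + 8.9
= 278 + 7 + 8.90
= 293.9 mOsm/kg ≈ 293.9 mOsm/kg
Osmolar gap = measured − calculated = 339 − 293.9 = 45.1 mOsm/kg

45.1 mOsm/kg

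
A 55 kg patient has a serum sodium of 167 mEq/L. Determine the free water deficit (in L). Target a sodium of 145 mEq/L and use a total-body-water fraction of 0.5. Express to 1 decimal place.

TBW = 0.5 · 55 = 27.5 L
Free water deficit = TBW · (Na/145 − 1)
= 27.5 · (167/145 − 1)
= 27.5 · 0.1517
= 4.17 L

4.2 L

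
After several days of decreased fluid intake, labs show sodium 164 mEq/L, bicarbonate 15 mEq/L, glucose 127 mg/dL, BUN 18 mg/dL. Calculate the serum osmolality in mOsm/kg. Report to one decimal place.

Calculated osmolality = 2·Na + glucose/18 + BUN/2.8
= 2·164 + 127/18 + 18/2.8
= 328 + 7.06 + 6.43
= 341.49 mOsm/kg

341.5 mOsm/kg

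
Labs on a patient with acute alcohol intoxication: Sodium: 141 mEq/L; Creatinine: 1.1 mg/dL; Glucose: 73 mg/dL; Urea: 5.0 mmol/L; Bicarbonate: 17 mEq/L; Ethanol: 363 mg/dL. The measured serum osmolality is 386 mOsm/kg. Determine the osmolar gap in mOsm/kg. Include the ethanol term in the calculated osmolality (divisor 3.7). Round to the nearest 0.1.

-3.2 mOsm/kg

Calculated osmolality = 2·Na + glucose/18 + urea + ethanol/3.7
= 2·141 + 73/18 + 5 + 363/3.7
= 282 + 4.06 + 5 + 98.11
= 389.17 mOsm/kg ≈ 389.2 mOsm/kg
Osmolar gap = measured − calculated = 386 − 389.2 = -3.2 mOsm/kg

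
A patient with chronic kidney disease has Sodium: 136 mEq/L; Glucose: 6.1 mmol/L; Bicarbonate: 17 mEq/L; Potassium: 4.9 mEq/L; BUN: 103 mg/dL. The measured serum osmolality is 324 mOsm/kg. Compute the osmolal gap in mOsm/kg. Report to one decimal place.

9.1 mOsm/kg

Calculated osmolality = 2·Na + glucose + BUN/2.8
= 2·136 + 6.1 + 103/2.8
= 272 + 6.10 + 36.79
= 314.89 mOsm/kg ≈ 314.9 mOsm/kg
Osmolar gap = measured − calculated = 324 − 314.9 = 9.1 mOsm/kg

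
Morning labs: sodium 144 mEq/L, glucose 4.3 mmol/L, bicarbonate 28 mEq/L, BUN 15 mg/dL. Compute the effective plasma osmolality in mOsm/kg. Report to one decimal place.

Effective osmolality excludes urea (freely permeant across cell membranes):
2·Na + glucose
= 2·144 + 4.3
= 288 + 4.3
= 292.3 mOsm/kg

292.3 mOsm/kg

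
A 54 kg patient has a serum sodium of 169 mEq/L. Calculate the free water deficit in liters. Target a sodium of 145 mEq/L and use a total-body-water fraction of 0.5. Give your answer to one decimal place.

TBW = 0.5 · 54 = 27 L
Free water deficit = TBW · (Na/145 − 1)
= 27 · (169/145 − 1)
= 27 · 0.1655
= 4.47 L

4.5 L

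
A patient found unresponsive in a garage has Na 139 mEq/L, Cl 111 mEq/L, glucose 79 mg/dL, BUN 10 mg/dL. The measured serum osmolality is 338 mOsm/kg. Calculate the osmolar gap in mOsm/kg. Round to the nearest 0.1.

Calculated osmolality = 2·Na + glucose/18 + BUN/2.8
= 2·139 + 79/18 + 10/2.8
= 278 + 4.39 + 3.57
= 285.96 mOsm/kg ≈ 286.0 mOsm/kg
Osmolar gap = measured − calculated = 338 − 286.0 = 52.0 mOsm/kg

52.0 mOsm/kg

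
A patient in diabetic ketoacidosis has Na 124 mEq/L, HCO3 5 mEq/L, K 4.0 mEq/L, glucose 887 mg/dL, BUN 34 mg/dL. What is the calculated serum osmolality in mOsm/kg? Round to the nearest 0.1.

Calculated osmolality = 2·Na + glucose/18 + BUN/2.8
= 2·124 + 887/18 + 34/2.8
= 248 + 49.28 + 12.14
= 309.42 mOsm/kg

309.4 mOsm/kg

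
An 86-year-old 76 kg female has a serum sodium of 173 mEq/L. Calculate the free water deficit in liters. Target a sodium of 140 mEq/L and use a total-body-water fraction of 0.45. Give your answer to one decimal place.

8.1 L

TBW = 0.45 · 76 = 34.2 L
Free water deficit = TBW · (Na/140 − 1)
= 34.2 · (173/140 − 1)
= 34.2 · 0.2357
= 8.06 L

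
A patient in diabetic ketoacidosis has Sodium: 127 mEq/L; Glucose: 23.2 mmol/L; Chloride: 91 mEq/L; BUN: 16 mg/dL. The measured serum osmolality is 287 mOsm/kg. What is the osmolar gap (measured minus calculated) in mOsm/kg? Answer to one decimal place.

Calculated osmolality = 2·Na + glucose + BUN/2.8
= 2·127 + 23.2 + 16/2.8
= 254 + 23.20 + 5.71
= 282.91 mOsm/kg ≈ 282.9 mOsm/kg
Osmolar gap = measured − calculated = 287 − 282.9 = 4.1 mOsm/kg

4.1 mOsm/kg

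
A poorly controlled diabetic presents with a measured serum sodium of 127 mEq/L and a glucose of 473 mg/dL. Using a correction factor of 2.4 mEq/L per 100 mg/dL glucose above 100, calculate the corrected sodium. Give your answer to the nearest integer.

136 mEq/L

Corrected Na = measured Na + 2.4 · (glucose − 100)/100
= 127 + 2.4 · (473 − 100)/100
= 127 + 9
= 136 mEq/L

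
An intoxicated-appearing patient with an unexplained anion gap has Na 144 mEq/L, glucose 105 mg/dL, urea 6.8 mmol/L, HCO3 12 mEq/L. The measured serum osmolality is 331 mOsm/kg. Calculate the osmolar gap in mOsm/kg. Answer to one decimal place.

30.4 mOsm/kg

Calculated osmolality = 2·Na + glucose/18 + urea
= 2·144 + 105/18 + 6.8
= 288 + 5.83 + 6.80
= 300.63 mOsm/kg ≈ 300.6 mOsm/kg
Osmolar gap = measured − calculated = 331 − 300.6 = 30.4 mOsm/kg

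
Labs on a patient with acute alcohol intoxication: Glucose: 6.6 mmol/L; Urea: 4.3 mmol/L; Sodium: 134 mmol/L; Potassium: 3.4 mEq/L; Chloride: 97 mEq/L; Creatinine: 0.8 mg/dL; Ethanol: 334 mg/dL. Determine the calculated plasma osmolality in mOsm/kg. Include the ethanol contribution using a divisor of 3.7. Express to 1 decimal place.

Calculated osmolality = 2·Na + glucose + urea + ethanol/3.7
= 2·134 + 6.6 + 4.3 + 334/3.7
= 268 + 6.60 + 4.30 + 90.27
= 369.17 mOsm/kg

369.2 mOsm/kg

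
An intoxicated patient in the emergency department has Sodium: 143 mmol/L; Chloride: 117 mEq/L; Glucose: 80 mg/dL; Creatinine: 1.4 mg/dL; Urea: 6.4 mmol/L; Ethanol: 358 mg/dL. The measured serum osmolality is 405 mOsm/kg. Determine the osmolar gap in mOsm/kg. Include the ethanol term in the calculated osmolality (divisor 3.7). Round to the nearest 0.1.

11.4 mOsm/kg

Calculated osmolality = 2·Na + glucose/18 + urea + ethanol/3.7
= 2·143 + 80/18 + 6.4 + 358/3.7
= 286 + 4.44 + 6.40 + 96.76
= 393.6 mOsm/kg ≈ 393.6 mOsm/kg
Osmolar gap = measured − calculated = 405 − 393.6 = 11.4 mOsm/kg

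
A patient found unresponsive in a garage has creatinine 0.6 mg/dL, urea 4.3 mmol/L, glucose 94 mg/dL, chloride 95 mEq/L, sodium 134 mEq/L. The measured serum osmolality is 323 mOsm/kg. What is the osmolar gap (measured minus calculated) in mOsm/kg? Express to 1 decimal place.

45.5 mOsm/kg

Calculated osmolality = 2·Na + glucose/18 + urea
= 2·134 + 94/18 + 4.3
= 268 + 5.22 + 4.30
= 277.52 mOsm/kg ≈ 277.5 mOsm/kg
Osmolar gap = measured − calculated = 323 − 277.5 = 45.5 mOsm/kg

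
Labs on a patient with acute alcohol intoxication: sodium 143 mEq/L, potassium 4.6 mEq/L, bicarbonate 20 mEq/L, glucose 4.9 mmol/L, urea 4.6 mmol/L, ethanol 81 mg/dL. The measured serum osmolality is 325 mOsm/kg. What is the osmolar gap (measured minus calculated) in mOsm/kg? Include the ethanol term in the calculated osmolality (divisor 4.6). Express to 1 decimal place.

11.9 mOsm/kg

Calculated osmolality = 2·Na + glucose + urea + ethanol/4.6
= 2·143 + 4.9 + 4.6 + 81/4.6
= 286 + 4.90 + 4.60 + 17.61
= 313.11 mOsm/kg ≈ 313.1 mOsm/kg
Osmolar gap = measured − calculated = 325 − 313.1 = 11.9 mOsm/kg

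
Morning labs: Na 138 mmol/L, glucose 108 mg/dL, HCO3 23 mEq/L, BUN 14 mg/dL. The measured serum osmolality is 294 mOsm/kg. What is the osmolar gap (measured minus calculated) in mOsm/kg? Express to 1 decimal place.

7.0 mOsm/kg

Calculated osmolality = 2·Na + glucose/18 + BUN/2.8
= 2·138 + 108/18 + 14/2.8
= 276 + 6 + 5
= 287 mOsm/kg ≈ 287.0 mOsm/kg
Osmolar gap = measured − calculated = 294 − 287.0 = 7.0 mOsm/kg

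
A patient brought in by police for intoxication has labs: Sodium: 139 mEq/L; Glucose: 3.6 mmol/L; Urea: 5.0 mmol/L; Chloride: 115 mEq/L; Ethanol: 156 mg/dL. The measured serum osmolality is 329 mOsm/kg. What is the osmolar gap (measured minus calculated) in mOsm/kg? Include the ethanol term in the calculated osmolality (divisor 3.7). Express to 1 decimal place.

0.2 mOsm/kg

Calculated osmolality = 2·Na + glucose + urea + ethanol/3.7
= 2·139 + 3.6 + 5 + 156/3.7
= 278 + 3.60 + 5 + 42.16
= 328.76 mOsm/kg ≈ 328.8 mOsm/kg
Osmolar gap = measured − calculated = 329 − 328.8 = 0.2 mOsm/kg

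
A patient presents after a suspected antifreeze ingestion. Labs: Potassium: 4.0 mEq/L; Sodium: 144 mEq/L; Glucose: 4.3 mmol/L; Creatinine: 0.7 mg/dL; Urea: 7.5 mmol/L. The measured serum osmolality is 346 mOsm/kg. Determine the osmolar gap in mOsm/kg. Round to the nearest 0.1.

Calculated osmolality = 2·Na + glucose + urea
= 2·144 + 4.3 + 7.5
= 288 + 4.30 + 7.50
= 299.8 mOsm/kg ≈ 299.8 mOsm/kg
Osmolar gap = measured − calculated = 346 − 299.8 = 46.2 mOsm/kg

46.2 mOsm/kg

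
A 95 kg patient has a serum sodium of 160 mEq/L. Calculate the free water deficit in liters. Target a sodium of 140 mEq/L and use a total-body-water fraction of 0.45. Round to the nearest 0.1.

6.1 L

TBW = 0.45 · 95 = 42.75 L
Free water deficit = TBW · (Na/140 − 1)
= 42.75 · (160/140 − 1)
= 42.75 · 0.1429
= 6.11 L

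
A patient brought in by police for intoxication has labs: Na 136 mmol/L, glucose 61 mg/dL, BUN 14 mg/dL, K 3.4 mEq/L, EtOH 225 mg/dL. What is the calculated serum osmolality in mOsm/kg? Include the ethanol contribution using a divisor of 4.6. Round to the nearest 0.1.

329.3 mOsm/kg

Calculated osmolality = 2·Na + glucose/18 + BUN/2.8 + ethanol/4.6
= 2·136 + 61/18 + 14/2.8 + 225/4.6
= 272 + 3.39 + 5 + 48.91
= 329.3 mOsm/kg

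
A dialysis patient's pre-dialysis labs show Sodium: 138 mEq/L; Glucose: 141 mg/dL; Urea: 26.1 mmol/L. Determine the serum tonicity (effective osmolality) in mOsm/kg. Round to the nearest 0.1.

283.8 mOsm/kg

Effective osmolality excludes urea (freely permeant across cell membranes):
2·Na + glucose/18
= 2·138 + 141/18
= 276 + 7.83
= 283.83 mOsm/kg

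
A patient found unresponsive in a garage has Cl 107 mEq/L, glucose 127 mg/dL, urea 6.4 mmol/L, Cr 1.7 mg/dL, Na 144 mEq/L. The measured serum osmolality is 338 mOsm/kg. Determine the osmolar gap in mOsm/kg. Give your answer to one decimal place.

36.5 mOsm/kg

Calculated osmolality = 2·Na + glucose/18 + urea
= 2·144 + 127/18 + 6.4
= 288 + 7.06 + 6.40
= 301.46 mOsm/kg ≈ 301.5 mOsm/kg
Osmolar gap = measured − calculated = 338 − 301.5 = 36.5 mOsm/kg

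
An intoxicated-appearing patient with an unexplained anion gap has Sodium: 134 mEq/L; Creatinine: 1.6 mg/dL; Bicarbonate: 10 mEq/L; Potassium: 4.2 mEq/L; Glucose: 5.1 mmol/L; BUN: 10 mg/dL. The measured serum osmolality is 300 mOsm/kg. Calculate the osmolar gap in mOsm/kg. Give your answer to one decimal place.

23.3 mOsm/kg

Calculated osmolality = 2·Na + glucose + BUN/2.8
= 2·134 + 5.1 + 10/2.8
= 268 + 5.10 + 3.57
= 276.67 mOsm/kg ≈ 276.7 mOsm/kg
Osmolar gap = measured − calculated = 300 − 276.7 = 23.3 mOsm/kg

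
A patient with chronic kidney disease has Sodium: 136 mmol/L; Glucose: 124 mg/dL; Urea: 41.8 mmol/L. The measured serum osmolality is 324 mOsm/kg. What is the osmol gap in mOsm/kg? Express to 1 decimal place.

3.3 mOsm/kg

Calculated osmolality = 2·Na + glucose/18 + urea
= 2·136 + 124/18 + 41.8
= 272 + 6.89 + 41.80
= 320.69 mOsm/kg ≈ 320.7 mOsm/kg
Osmolar gap = measured − calculated = 324 − 320.7 = 3.3 mOsm/kg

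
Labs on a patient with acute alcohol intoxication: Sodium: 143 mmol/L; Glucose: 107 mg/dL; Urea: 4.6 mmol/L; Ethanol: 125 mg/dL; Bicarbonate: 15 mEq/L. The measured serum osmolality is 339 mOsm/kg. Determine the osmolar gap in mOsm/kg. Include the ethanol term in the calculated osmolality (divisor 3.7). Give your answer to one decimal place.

Calculated osmolality = 2·Na + glucose/18 + urea + ethanol/3.7
= 2·143 + 107/18 + 4.6 + 125/3.7
= 286 + 5.94 + 4.60 + 33.78
= 330.32 mOsm/kg ≈ 330.3 mOsm/kg
Osmolar gap = measured − calculated = 339 − 330.3 = 8.7 mOsm/kg

8.7 mOsm/kg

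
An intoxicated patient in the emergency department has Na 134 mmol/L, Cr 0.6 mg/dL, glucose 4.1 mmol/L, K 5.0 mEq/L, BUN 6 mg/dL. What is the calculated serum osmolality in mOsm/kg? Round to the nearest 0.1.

274.2 mOsm/kg

Calculated osmolality = 2·Na + glucose + BUN/2.8
= 2·134 + 4.1 + 6/2.8
= 268 + 4.10 + 2.14
= 274.24 mOsm/kg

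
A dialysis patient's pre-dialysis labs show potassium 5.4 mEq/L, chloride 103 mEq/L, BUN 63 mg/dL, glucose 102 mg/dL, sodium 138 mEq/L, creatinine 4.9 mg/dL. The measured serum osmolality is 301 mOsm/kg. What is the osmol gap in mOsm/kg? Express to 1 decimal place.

-3.2 mOsm/kg

Calculated osmolality = 2·Na + glucose/18 + BUN/2.8
= 2·138 + 102/18 + 63/2.8
= 276 + 5.67 + 22.50
= 304.17 mOsm/kg ≈ 304.2 mOsm/kg
Osmolar gap = measured − calculated = 301 − 304.2 = -3.2 mOsm/kg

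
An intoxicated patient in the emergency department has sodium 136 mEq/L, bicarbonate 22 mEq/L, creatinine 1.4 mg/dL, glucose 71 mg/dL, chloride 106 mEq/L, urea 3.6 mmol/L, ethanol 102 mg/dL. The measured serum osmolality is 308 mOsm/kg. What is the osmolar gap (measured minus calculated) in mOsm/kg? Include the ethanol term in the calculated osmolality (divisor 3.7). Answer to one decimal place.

0.9 mOsm/kg

Calculated osmolality = 2·Na + glucose/18 + urea + ethanol/3.7
= 2·136 + 71/18 + 3.6 + 102/3.7
= 272 + 3.94 + 3.60 + 27.57
= 307.11 mOsm/kg ≈ 307.1 mOsm/kg
Osmolar gap = measured − calculated = 308 − 307.1 = 0.9 mOsm/kg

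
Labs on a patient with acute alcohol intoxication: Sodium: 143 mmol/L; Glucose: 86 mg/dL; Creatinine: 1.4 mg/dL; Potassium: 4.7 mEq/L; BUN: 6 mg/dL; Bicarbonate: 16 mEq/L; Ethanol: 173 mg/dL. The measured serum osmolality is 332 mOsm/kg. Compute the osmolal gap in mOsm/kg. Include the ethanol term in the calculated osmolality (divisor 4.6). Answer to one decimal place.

Calculated osmolality = 2·Na + glucose/18 + BUN/2.8 + ethanol/4.6
= 2·143 + 86/18 + 6/2.8 + 173/4.6
= 286 + 4.78 + 2.14 + 37.61
= 330.53 mOsm/kg ≈ 330.5 mOsm/kg
Osmolar gap = measured − calculated = 332 − 330.5 = 1.5 mOsm/kg

1.5 mOsm/kg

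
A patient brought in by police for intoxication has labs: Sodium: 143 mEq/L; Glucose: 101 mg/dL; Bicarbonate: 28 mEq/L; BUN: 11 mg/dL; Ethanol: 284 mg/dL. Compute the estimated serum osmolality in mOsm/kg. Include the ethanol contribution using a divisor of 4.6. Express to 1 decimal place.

357.3 mOsm/kg

Calculated osmolality = 2·Na + glucose/18 + BUN/2.8 + ethanol/4.6
= 2·143 + 101/18 + 11/2.8 + 284/4.6
= 286 + 5.61 + 3.93 + 61.74
= 357.28 mOsm/kg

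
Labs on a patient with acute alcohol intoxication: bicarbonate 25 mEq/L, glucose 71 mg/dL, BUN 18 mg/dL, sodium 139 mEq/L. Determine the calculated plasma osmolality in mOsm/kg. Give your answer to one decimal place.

Calculated osmolality = 2·Na + glucose/18 + BUN/2.8
= 2·139 + 71/18 + 18/2.8
= 278 + 3.94 + 6.43
= 288.37 mOsm/kg

288.4 mOsm/kg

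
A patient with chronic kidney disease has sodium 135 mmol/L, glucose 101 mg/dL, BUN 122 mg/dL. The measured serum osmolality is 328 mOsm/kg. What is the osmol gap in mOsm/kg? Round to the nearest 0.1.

8.8 mOsm/kg

Calculated osmolality = 2·Na + glucose/18 + BUN/2.8
= 2·135 + 101/18 + 122/2.8
= 270 + 5.61 + 43.57
= 319.18 mOsm/kg ≈ 319.2 mOsm/kg
Osmolar gap = measured − calculated = 328 − 319.2 = 8.8 mOsm/kg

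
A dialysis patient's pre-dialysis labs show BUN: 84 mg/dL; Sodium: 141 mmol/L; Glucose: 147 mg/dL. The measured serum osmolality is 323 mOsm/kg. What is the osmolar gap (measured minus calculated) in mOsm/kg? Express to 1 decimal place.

2.8 mOsm/kg

Calculated osmolality = 2·Na + glucose/18 + BUN/2.8
= 2·141 + 147/18 + 84/2.8
= 282 + 8.17 + 30
= 320.17 mOsm/kg ≈ 320.2 mOsm/kg
Osmolar gap = measured − calculated = 323 − 320.2 = 2.8 mOsm/kg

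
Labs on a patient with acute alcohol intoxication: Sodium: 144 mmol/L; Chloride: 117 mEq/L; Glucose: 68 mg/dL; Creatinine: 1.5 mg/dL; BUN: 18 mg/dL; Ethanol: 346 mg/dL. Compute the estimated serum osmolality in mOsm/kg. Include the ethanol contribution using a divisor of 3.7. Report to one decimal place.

391.7 mOsm/kg

Calculated osmolality = 2·Na + glucose/18 + BUN/2.8 + ethanol/3.7
= 2·144 + 68/18 + 18/2.8 + 346/3.7
= 288 + 3.78 + 6.43 + 93.51
= 391.72 mOsm/kg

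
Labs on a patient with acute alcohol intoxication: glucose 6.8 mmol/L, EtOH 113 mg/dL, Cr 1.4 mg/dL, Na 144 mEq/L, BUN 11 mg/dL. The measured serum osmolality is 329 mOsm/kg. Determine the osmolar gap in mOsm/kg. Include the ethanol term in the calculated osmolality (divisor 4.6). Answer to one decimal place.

Calculated osmolality = 2·Na + glucose + BUN/2.8 + ethanol/4.6
= 2·144 + 6.8 + 11/2.8 + 113/4.6
= 288 + 6.80 + 3.93 + 24.57
= 323.3 mOsm/kg ≈ 323.3 mOsm/kg
Osmolar gap = measured − calculated = 329 − 323.3 = 5.7 mOsm/kg

5.7 mOsm/kg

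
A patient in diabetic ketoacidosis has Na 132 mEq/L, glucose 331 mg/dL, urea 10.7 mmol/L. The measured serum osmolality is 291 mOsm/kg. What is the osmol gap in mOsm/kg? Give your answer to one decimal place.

-2.1 mOsm/kg

Calculated osmolality = 2·Na + glucose/18 + urea
= 2·132 + 331/18 + 10.7
= 264 + 18.39 + 10.70
= 293.09 mOsm/kg ≈ 293.1 mOsm/kg
Osmolar gap = measured − calculated = 291 − 293.1 = -2.1 mOsm/kg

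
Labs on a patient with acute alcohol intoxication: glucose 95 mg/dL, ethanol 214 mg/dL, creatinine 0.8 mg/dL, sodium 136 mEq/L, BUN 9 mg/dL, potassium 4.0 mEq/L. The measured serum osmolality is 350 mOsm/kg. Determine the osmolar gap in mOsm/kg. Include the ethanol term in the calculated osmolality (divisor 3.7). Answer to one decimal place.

Calculated osmolality = 2·Na + glucose/18 + BUN/2.8 + ethanol/3.7
= 2·136 + 95/18 + 9/2.8 + 214/3.7
= 272 + 5.28 + 3.21 + 57.84
= 338.33 mOsm/kg ≈ 338.3 mOsm/kg
Osmolar gap = measured − calculated = 350 − 338.3 = 11.7 mOsm/kg

11.7 mOsm/kg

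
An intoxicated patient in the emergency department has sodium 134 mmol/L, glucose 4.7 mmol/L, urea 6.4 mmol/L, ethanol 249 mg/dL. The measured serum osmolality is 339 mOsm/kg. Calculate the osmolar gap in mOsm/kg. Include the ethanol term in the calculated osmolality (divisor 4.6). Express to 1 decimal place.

5.8 mOsm/kg

Calculated osmolality = 2·Na + glucose + urea + ethanol/4.6
= 2·134 + 4.7 + 6.4 + 249/4.6
= 268 + 4.70 + 6.40 + 54.13
= 333.23 mOsm/kg ≈ 333.2 mOsm/kg
Osmolar gap = measured − calculated = 339 − 333.2 = 5.8 mOsm/kg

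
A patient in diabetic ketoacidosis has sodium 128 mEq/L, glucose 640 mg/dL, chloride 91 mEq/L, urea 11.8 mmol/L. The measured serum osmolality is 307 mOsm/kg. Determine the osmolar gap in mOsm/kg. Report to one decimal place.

Calculated osmolality = 2·Na + glucose/18 + urea
= 2·128 + 640/18 + 11.8
= 256 + 35.56 + 11.80
= 303.36 mOsm/kg ≈ 303.4 mOsm/kg
Osmolar gap = measured − calculated = 307 − 303.4 = 3.6 mOsm/kg

3.6 mOsm/kg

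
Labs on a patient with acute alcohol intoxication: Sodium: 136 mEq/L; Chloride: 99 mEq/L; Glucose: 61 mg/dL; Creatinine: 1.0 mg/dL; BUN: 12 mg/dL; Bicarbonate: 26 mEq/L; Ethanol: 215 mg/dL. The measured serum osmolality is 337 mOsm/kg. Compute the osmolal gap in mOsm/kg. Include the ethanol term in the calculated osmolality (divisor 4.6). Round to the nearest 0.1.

Calculated osmolality = 2·Na + glucose/18 + BUN/2.8 + ethanol/4.6
= 2·136 + 61/18 + 12/2.8 + 215/4.6
= 272 + 3.39 + 4.29 + 46.74
= 326.42 mOsm/kg ≈ 326.4 mOsm/kg
Osmolar gap = measured − calculated = 337 − 326.4 = 10.6 mOsm/kg

10.6 mOsm/kg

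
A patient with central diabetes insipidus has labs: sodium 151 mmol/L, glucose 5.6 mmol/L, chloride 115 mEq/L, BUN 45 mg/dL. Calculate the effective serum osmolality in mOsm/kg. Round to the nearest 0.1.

307.6 mOsm/kg

Effective osmolality excludes urea (freely permeant across cell membranes):
2·Na + glucose
= 2·151 + 5.6
= 302 + 5.6
= 307.6 mOsm/kg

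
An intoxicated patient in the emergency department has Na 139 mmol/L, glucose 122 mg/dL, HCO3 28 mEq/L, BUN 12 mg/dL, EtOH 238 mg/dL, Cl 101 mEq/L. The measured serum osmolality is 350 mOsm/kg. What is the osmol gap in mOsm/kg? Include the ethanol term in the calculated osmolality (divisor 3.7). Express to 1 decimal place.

Calculated osmolality = 2·Na + glucose/18 + BUN/2.8 + ethanol/3.7
= 2·139 + 122/18 + 12/2.8 + 238/3.7
= 278 + 6.78 + 4.29 + 64.32
= 353.39 mOsm/kg ≈ 353.4 mOsm/kg
Osmolar gap = measured − calculated = 350 − 353.4 = -3.4 mOsm/kg

-3.4 mOsm/kg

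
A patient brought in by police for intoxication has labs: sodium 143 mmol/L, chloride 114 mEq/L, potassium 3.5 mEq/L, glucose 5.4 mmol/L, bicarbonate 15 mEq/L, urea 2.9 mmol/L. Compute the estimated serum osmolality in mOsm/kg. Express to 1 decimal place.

294.3 mOsm/kg

Calculated osmolality = 2·Na + glucose + urea
= 2·143 + 5.4 + 2.9
= 286 + 5.40 + 2.90
= 294.3 mOsm/kg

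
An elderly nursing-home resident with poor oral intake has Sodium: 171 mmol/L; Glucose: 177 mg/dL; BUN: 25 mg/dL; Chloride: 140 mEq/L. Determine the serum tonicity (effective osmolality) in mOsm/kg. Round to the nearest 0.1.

351.8 mOsm/kg

Effective osmolality excludes urea (freely permeant across cell membranes):
2·Na + glucose/18
= 2·171 + 177/18
= 342 + 9.83
= 351.83 mOsm/kg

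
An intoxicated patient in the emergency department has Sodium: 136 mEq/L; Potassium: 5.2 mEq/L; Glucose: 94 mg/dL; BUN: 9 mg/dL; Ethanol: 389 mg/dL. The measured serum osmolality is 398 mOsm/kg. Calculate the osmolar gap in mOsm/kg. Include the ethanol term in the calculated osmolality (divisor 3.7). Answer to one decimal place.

Calculated osmolality = 2·Na + glucose/18 + BUN/2.8 + ethanol/3.7
= 2·136 + 94/18 + 9/2.8 + 389/3.7
= 272 + 5.22 + 3.21 + 105.14
= 385.57 mOsm/kg ≈ 385.6 mOsm/kg
Osmolar gap = measured − calculated = 398 − 385.6 = 12.4 mOsm/kg

12.4 mOsm/kg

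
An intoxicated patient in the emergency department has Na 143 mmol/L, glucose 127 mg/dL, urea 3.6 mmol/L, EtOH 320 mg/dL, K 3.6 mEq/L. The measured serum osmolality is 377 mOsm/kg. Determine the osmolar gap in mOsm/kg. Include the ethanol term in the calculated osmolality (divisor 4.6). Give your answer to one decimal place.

Calculated osmolality = 2·Na + glucose/18 + urea + ethanol/4.6
= 2·143 + 127/18 + 3.6 + 320/4.6
= 286 + 7.06 + 3.60 + 69.57
= 366.23 mOsm/kg ≈ 366.2 mOsm/kg
Osmolar gap = measured − calculated = 377 − 366.2 = 10.8 mOsm/kg

10.8 mOsm/kg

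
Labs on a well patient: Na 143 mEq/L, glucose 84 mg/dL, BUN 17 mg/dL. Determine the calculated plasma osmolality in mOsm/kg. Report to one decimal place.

296.7 mOsm/kg

Calculated osmolality = 2·Na + glucose/18 + BUN/2.8
= 2·143 + 84/18 + 17/2.8
= 286 + 4.67 + 6.07
= 296.74 mOsm/kg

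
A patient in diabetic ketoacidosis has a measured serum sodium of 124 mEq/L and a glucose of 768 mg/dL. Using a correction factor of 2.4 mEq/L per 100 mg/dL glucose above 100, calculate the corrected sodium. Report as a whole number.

Corrected Na = measured Na + 2.4 · (glucose − 100)/100
= 124 + 2.4 · (768 − 100)/100
= 124 + 16
= 140 mEq/L

140 mEq/L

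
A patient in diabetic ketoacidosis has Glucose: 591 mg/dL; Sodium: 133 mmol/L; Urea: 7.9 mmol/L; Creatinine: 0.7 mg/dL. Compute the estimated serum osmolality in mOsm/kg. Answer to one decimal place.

306.7 mOsm/kg

Calculated osmolality = 2·Na + glucose/18 + urea
= 2·133 + 591/18 + 7.9
= 266 + 32.83 + 7.90
= 306.73 mOsm/kg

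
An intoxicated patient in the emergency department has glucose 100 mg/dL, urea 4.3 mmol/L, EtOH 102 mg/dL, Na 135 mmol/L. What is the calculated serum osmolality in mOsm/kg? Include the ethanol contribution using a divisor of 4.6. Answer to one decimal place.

Calculated osmolality = 2·Na + glucose/18 + urea + ethanol/4.6
= 2·135 + 100/18 + 4.3 + 102/4.6
= 270 + 5.56 + 4.30 + 22.17
= 302.03 mOsm/kg

302.0 mOsm/kg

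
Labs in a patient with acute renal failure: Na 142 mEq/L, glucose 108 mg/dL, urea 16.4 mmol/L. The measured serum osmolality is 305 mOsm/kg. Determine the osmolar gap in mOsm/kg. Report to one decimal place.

-1.4 mOsm/kg

Calculated osmolality = 2·Na + glucose/18 + urea
= 2·142 + 108/18 + 16.4
= 284 + 6 + 16.40
= 306.4 mOsm/kg ≈ 306.4 mOsm/kg
Osmolar gap = measured − calculated = 305 − 306.4 = -1.4 mOsm/kg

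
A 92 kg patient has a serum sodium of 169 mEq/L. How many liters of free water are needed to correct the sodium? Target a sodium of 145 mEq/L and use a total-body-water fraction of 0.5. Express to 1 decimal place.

7.6 L

TBW = 0.5 · 92 = 46 L
Free water deficit = TBW · (Na/145 − 1)
= 46 · (169/145 − 1)
= 46 · 0.1655
= 7.61 L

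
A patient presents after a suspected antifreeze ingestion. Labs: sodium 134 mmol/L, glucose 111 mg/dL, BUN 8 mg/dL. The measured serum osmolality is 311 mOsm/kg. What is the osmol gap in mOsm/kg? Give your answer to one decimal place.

Calculated osmolality = 2·Na + glucose/18 + BUN/2.8
= 2·134 + 111/18 + 8/2.8
= 268 + 6.17 + 2.86
= 277.03 mOsm/kg ≈ 277.0 mOsm/kg
Osmolar gap = measured − calculated = 311 − 277.0 = 34.0 mOsm/kg

34.0 mOsm/kg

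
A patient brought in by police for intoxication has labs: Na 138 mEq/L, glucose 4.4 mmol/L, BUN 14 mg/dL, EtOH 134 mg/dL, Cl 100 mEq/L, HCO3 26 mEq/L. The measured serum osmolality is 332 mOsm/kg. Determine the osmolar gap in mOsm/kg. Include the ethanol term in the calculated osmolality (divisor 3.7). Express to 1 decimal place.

10.4 mOsm/kg

Calculated osmolality = 2·Na + glucose + BUN/2.8 + ethanol/3.7
= 2·138 + 4.4 + 14/2.8 + 134/3.7
= 276 + 4.40 + 5 + 36.22
= 321.62 mOsm/kg ≈ 321.6 mOsm/kg
Osmolar gap = measured − calculated = 332 − 321.6 = 10.4 mOsm/kg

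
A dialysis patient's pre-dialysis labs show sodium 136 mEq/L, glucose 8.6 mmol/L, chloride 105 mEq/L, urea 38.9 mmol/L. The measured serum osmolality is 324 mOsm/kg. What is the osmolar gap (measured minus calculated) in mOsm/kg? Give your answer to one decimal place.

4.5 mOsm/kg

Calculated osmolality = 2·Na + glucose + urea
= 2·136 + 8.6 + 38.9
= 272 + 8.60 + 38.90
= 319.5 mOsm/kg ≈ 319.5 mOsm/kg
Osmolar gap = measured − calculated = 324 − 319.5 = 4.5 mOsm/kg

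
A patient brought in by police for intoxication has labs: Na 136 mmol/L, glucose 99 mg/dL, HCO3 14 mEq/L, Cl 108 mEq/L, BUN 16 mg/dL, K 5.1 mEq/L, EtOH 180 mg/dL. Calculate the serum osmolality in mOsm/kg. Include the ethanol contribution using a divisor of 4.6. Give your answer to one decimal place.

322.3 mOsm/kg

Calculated osmolality = 2·Na + glucose/18 + BUN/2.8 + ethanol/4.6
= 2·136 + 99/18 + 16/2.8 + 180/4.6
= 272 + 5.50 + 5.71 + 39.13
= 322.34 mOsm/kg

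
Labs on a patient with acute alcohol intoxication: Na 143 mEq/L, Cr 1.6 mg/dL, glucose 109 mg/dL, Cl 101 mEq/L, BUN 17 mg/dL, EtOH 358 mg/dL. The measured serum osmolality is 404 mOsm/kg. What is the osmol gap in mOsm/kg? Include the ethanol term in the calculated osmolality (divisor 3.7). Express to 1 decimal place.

Calculated osmolality = 2·Na + glucose/18 + BUN/2.8 + ethanol/3.7
= 2·143 + 109/18 + 17/2.8 + 358/3.7
= 286 + 6.06 + 6.07 + 96.76
= 394.89 mOsm/kg ≈ 394.9 mOsm/kg
Osmolar gap = measured − calculated = 404 − 394.9 = 9.1 mOsm/kg

9.1 mOsm/kg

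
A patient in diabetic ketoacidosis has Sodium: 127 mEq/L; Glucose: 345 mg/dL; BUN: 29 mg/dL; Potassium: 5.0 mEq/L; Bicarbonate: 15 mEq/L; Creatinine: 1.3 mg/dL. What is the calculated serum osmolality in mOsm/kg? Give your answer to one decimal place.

Calculated osmolality = 2·Na + glucose/18 + BUN/2.8
= 2·127 + 345/18 + 29/2.8
= 254 + 19.17 + 10.36
= 283.53 mOsm/kg

283.5 mOsm/kg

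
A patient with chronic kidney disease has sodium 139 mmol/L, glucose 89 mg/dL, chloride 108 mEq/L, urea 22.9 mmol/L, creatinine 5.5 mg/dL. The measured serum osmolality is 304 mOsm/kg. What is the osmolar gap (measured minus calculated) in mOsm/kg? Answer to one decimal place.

Calculated osmolality = 2·Na + glucose/18 + urea
= 2·139 + 89/18 + 22.9
= 278 + 4.94 + 22.90
= 305.84 mOsm/kg ≈ 305.8 mOsm/kg
Osmolar gap = measured − calculated = 304 − 305.8 = -1.8 mOsm/kg

-1.8 mOsm/kg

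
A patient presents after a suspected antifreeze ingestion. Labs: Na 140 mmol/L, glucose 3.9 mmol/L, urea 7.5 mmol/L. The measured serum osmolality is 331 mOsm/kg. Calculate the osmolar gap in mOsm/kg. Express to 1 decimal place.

39.6 mOsm/kg

Calculated osmolality = 2·Na + glucose + urea
= 2·140 + 3.9 + 7.5
= 280 + 3.90 + 7.50
= 291.4 mOsm/kg ≈ 291.4 mOsm/kg
Osmolar gap = measured − calculated = 331 − 291.4 = 39.6 mOsm/kg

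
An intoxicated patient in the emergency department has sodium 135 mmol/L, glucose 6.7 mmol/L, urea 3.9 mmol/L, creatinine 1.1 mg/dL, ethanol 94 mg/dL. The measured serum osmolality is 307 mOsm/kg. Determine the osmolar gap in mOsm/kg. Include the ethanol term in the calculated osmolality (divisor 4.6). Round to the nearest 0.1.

6.0 mOsm/kg

Calculated osmolality = 2·Na + glucose + urea + ethanol/4.6
= 2·135 + 6.7 + 3.9 + 94/4.6
= 270 + 6.70 + 3.90 + 20.43
= 301.03 mOsm/kg ≈ 301.0 mOsm/kg
Osmolar gap = measured − calculated = 307 − 301.0 = 6.0 mOsm/kg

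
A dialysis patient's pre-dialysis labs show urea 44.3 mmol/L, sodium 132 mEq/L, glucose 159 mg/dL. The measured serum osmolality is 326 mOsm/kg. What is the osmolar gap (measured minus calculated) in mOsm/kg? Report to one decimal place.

8.9 mOsm/kg

Calculated osmolality = 2·Na + glucose/18 + urea
= 2·132 + 159/18 + 44.3
= 264 + 8.83 + 44.30
= 317.13 mOsm/kg ≈ 317.1 mOsm/kg
Osmolar gap = measured − calculated = 326 − 317.1 = 8.9 mOsm/kg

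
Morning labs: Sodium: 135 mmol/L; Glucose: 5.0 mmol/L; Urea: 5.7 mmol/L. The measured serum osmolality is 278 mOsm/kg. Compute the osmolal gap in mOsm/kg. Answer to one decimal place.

-2.7 mOsm/kg

Calculated osmolality = 2·Na + glucose + urea
= 2·135 + 5 + 5.7
= 270 + 5 + 5.70
= 280.7 mOsm/kg ≈ 280.7 mOsm/kg
Osmolar gap = measured − calculated = 278 − 280.7 = -2.7 mOsm/kg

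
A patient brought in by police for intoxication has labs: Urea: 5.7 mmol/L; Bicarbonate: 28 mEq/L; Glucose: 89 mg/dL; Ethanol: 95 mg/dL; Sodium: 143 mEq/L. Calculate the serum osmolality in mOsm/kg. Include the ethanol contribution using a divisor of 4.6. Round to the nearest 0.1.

Calculated osmolality = 2·Na + glucose/18 + urea + ethanol/4.6
= 2·143 + 89/18 + 5.7 + 95/4.6
= 286 + 4.94 + 5.70 + 20.65
= 317.29 mOsm/kg

317.3 mOsm/kg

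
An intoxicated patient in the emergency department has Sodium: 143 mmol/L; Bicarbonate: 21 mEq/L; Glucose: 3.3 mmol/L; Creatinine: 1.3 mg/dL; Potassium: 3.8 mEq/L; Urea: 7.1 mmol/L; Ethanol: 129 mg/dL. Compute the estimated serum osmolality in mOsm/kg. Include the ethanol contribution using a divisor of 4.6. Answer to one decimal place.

324.4 mOsm/kg

Calculated osmolality = 2·Na + glucose + urea + ethanol/4.6
= 2·143 + 3.3 + 7.1 + 129/4.6
= 286 + 3.30 + 7.10 + 28.04
= 324.44 mOsm/kg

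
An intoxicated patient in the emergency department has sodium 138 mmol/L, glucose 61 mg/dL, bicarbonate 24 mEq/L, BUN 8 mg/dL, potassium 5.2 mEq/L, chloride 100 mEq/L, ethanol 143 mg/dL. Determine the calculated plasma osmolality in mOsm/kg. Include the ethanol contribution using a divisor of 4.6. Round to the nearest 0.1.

313.3 mOsm/kg

Calculated osmolality = 2·Na + glucose/18 + BUN/2.8 + ethanol/4.6
= 2·138 + 61/18 + 8/2.8 + 143/4.6
= 276 + 3.39 + 2.86 + 31.09
= 313.34 mOsm/kg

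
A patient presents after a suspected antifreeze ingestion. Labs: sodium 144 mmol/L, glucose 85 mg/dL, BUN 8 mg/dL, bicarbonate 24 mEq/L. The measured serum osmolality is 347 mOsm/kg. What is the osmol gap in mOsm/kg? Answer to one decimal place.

51.4 mOsm/kg

Calculated osmolality = 2·Na + glucose/18 + BUN/2.8
= 2·144 + 85/18 + 8/2.8
= 288 + 4.72 + 2.86
= 295.58 mOsm/kg ≈ 295.6 mOsm/kg
Osmolar gap = measured − calculated = 347 − 295.6 = 51.4 mOsm/kg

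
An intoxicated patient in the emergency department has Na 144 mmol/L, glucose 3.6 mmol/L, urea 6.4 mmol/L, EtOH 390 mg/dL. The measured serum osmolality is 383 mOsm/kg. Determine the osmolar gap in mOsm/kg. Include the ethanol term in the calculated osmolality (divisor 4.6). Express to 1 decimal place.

Calculated osmolality = 2·Na + glucose + urea + ethanol/4.6
= 2·144 + 3.6 + 6.4 + 390/4.6
= 288 + 3.60 + 6.40 + 84.78
= 382.78 mOsm/kg ≈ 382.8 mOsm/kg
Osmolar gap = measured − calculated = 383 − 382.8 = 0.2 mOsm/kg

0.2 mOsm/kg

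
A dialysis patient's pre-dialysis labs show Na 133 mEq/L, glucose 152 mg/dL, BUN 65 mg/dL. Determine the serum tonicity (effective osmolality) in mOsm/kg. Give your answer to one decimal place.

274.4 mOsm/kg

Effective osmolality excludes urea (freely permeant across cell membranes):
2·Na + glucose/18
= 2·133 + 152/18
= 266 + 8.44
= 274.44 mOsm/kg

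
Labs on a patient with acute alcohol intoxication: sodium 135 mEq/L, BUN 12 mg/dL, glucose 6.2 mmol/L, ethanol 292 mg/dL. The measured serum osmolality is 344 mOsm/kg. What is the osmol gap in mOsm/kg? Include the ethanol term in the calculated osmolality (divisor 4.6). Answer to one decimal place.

Calculated osmolality = 2·Na + glucose + BUN/2.8 + ethanol/4.6
= 2·135 + 6.2 + 12/2.8 + 292/4.6
= 270 + 6.20 + 4.29 + 63.48
= 343.97 mOsm/kg ≈ 344.0 mOsm/kg
Osmolar gap = measured − calculated = 344 − 344.0 = 0.0 mOsm/kg

0.0 mOsm/kg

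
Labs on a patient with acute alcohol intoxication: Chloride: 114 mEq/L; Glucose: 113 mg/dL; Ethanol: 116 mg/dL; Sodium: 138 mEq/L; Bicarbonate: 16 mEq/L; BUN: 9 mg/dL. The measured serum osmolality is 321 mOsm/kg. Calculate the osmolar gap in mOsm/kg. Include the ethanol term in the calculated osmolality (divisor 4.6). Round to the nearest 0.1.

Calculated osmolality = 2·Na + glucose/18 + BUN/2.8 + ethanol/4.6
= 2·138 + 113/18 + 9/2.8 + 116/4.6
= 276 + 6.28 + 3.21 + 25.22
= 310.71 mOsm/kg ≈ 310.7 mOsm/kg
Osmolar gap = measured − calculated = 321 − 310.7 = 10.3 mOsm/kg

10.3 mOsm/kg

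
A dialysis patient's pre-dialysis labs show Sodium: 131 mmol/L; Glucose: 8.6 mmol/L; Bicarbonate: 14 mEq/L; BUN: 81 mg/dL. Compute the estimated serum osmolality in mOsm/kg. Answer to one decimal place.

Calculated osmolality = 2·Na + glucose + BUN/2.8
= 2·131 + 8.6 + 81/2.8
= 262 + 8.60 + 28.93
= 299.53 mOsm/kg

299.5 mOsm/kg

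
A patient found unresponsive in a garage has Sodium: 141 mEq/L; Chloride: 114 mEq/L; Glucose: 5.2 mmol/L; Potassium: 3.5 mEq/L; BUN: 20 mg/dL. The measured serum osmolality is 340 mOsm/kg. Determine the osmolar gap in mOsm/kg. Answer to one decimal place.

Calculated osmolality = 2·Na + glucose + BUN/2.8
= 2·141 + 5.2 + 20/2.8
= 282 + 5.20 + 7.14
= 294.34 mOsm/kg ≈ 294.3 mOsm/kg
Osmolar gap = measured − calculated = 340 − 294.3 = 45.7 mOsm/kg

45.7 mOsm/kg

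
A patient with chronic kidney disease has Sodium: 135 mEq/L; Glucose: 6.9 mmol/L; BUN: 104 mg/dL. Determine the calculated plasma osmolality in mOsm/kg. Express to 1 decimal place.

314.0 mOsm/kg

Calculated osmolality = 2·Na + glucose + BUN/2.8
= 2·135 + 6.9 + 104/2.8
= 270 + 6.90 + 37.14
= 314.04 mOsm/kg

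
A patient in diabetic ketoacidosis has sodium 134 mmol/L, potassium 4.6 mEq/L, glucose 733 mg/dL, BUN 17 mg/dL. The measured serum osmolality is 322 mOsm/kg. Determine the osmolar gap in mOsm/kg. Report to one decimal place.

Calculated osmolality = 2·Na + glucose/18 + BUN/2.8
= 2·134 + 733/18 + 17/2.8
= 268 + 40.72 + 6.07
= 314.79 mOsm/kg ≈ 314.8 mOsm/kg
Osmolar gap = measured − calculated = 322 − 314.8 = 7.2 mOsm/kg

7.2 mOsm/kg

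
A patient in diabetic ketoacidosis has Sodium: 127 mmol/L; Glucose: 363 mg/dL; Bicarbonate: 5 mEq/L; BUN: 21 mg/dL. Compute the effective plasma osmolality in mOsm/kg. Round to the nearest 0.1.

274.2 mOsm/kg

Effective osmolality excludes urea (freely permeant across cell membranes):
2·Na + glucose/18
= 2·127 + 363/18
= 254 + 20.17
= 274.17 mOsm/kg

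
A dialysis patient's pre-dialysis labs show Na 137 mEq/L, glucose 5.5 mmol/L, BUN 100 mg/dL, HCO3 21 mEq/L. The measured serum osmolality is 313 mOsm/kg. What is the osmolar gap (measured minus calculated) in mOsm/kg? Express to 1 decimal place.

-2.2 mOsm/kg

Calculated osmolality = 2·Na + glucose + BUN/2.8
= 2·137 + 5.5 + 100/2.8
= 274 + 5.50 + 35.71
= 315.21 mOsm/kg ≈ 315.2 mOsm/kg
Osmolar gap = measured − calculated = 313 − 315.2 = -2.2 mOsm/kg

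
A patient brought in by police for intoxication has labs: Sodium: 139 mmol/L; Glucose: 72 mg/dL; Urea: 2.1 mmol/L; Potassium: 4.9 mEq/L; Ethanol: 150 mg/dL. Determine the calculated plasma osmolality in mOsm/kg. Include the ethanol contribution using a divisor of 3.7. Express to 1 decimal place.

324.6 mOsm/kg

Calculated osmolality = 2·Na + glucose/18 + urea + ethanol/3.7
= 2·139 + 72/18 + 2.1 + 150/3.7
= 278 + 4 + 2.10 + 40.54
= 324.64 mOsm/kg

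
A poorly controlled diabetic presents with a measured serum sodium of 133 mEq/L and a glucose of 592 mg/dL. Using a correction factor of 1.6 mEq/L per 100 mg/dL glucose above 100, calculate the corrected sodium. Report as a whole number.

141 mEq/L

Corrected Na = measured Na + 1.6 · (glucose − 100)/100
= 133 + 1.6 · (592 − 100)/100
= 133 + 7.9
= 140.9 mEq/L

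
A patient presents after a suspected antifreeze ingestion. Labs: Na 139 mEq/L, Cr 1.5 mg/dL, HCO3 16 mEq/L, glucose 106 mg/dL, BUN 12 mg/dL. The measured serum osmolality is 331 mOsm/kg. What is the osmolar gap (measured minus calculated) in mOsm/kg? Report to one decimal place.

Calculated osmolality = 2·Na + glucose/18 + BUN/2.8
= 2·139 + 106/18 + 12/2.8
= 278 + 5.89 + 4.29
= 288.18 mOsm/kg ≈ 288.2 mOsm/kg
Osmolar gap = measured − calculated = 331 − 288.2 = 42.8 mOsm/kg

42.8 mOsm/kg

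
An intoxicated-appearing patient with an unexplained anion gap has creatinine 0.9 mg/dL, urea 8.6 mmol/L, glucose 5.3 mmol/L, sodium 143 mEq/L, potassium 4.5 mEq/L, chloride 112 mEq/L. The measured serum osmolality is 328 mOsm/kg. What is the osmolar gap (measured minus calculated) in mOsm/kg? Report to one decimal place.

28.1 mOsm/kg

Calculated osmolality = 2·Na + glucose + urea
= 2·143 + 5.3 + 8.6
= 286 + 5.30 + 8.60
= 299.9 mOsm/kg ≈ 299.9 mOsm/kg
Osmolar gap = measured − calculated = 328 − 299.9 = 28.1 mOsm/kg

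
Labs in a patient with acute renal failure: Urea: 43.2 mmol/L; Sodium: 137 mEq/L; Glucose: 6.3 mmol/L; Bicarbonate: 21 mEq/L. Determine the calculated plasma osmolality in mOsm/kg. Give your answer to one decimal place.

323.5 mOsm/kg

Calculated osmolality = 2·Na + glucose + urea
= 2·137 + 6.3 + 43.2
= 274 + 6.30 + 43.20
= 323.5 mOsm/kg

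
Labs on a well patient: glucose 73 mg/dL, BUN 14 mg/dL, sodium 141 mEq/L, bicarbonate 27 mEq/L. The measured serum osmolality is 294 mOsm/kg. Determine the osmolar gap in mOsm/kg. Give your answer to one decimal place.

Calculated osmolality = 2·Na + glucose/18 + BUN/2.8
= 2·141 + 73/18 + 14/2.8
= 282 + 4.06 + 5
= 291.06 mOsm/kg ≈ 291.1 mOsm/kg
Osmolar gap = measured − calculated = 294 − 291.1 = 2.9 mOsm/kg

2.9 mOsm/kg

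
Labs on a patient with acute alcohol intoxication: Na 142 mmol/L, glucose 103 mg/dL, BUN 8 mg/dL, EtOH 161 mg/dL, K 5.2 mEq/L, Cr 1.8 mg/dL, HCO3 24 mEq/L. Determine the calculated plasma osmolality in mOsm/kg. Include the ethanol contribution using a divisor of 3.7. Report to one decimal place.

336.1 mOsm/kg

Calculated osmolality = 2·Na + glucose/18 + BUN/2.8 + ethanol/3.7
= 2·142 + 103/18 + 8/2.8 + 161/3.7
= 284 + 5.72 + 2.86 + 43.51
= 336.09 mOsm/kg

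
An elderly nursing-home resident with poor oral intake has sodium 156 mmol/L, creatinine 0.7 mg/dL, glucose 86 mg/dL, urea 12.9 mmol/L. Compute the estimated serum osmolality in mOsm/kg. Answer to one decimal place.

Calculated osmolality = 2·Na + glucose/18 + urea
= 2·156 + 86/18 + 12.9
= 312 + 4.78 + 12.90
= 329.68 mOsm/kg

329.7 mOsm/kg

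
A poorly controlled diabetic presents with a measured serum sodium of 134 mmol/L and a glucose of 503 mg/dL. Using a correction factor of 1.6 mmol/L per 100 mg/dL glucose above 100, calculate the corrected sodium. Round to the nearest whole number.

140 mmol/L

Corrected Na = measured Na + 1.6 · (glucose − 100)/100
= 134 + 1.6 · (503 − 100)/100
= 134 + 6.4
= 140.4 mmol/L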